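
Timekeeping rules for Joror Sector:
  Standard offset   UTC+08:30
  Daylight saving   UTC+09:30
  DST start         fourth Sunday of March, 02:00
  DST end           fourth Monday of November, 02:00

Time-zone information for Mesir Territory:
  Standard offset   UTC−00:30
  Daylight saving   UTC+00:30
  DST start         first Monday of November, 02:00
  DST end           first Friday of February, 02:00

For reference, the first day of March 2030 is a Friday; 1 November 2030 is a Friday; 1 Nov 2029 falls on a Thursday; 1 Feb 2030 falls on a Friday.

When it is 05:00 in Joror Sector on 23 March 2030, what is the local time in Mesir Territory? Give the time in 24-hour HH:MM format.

1 March 2030 is a Friday, so the first Sunday is March 3 and the fourth is March 24.
1 November 2030 is a Friday, so the first Monday is November 4 and the fourth is November 25.
23 March 2030 is outside the daylight-saving period (24 March – 25 November), so Joror Sector is on standard time, UTC+08:30.
05:00 Joror Sector − 8h30m = 20:30 UTC (rolling into the previous day, 22 March 2030).
1 November 2029 is a Thursday, so the first Monday is November 5.
1 February 2030 is a Friday, so the first Friday is February 1.
At the standard offset (UTC−00:30), 20:30 UTC − 0h30m = 20:00 Mesir Territory standard time.
Daylight saving runs 5 November 2029 – 1 February 2030; the standard-time date in Mesir Territory, 22 March 2030, is outside that window, so Mesir Territory is on standard time at UTC−00:30.
20:30 UTC − 0h30m = 20:00 Mesir Territory.

20:00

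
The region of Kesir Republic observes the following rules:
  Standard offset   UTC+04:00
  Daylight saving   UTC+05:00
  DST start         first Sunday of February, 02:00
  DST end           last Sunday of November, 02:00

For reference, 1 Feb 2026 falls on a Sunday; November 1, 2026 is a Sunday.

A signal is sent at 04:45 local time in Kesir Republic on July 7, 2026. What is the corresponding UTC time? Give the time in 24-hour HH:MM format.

1 February 2026 is a Sunday, so the first Sunday is February 1.
1 November 2026 is a Sunday, so Sundays fall on 1, 8, 15, 22, 29; the last is November 29.
Daylight saving runs 1 February – 29 November; July 7, 2026 is inside that window, so Kesir Republic is at UTC+05:00.
04:45 local − 5h = 23:45 UTC (rolling into the previous day, 6 July 2026).

23:45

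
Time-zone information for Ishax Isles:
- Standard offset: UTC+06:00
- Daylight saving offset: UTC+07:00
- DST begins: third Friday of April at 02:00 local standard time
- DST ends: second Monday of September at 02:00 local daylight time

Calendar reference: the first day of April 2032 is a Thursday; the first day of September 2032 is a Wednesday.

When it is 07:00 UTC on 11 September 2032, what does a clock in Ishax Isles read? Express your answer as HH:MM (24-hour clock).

1 April 2032 is a Thursday, so the first Friday is April 2 and the third is April 16.
1 September 2032 is a Wednesday, so the first Monday is September 6 and the second is September 13.
At the standard offset (UTC+06:00), 07:00 UTC + 6h = 13:00 Ishax Isles standard time.
Daylight saving runs 16 April – 13 September; the standard-time date in Ishax Isles, 11 September 2032, is inside that window, so Ishax Isles is at UTC+07:00.
07:00 UTC + 7h = 14:00 local.

14:00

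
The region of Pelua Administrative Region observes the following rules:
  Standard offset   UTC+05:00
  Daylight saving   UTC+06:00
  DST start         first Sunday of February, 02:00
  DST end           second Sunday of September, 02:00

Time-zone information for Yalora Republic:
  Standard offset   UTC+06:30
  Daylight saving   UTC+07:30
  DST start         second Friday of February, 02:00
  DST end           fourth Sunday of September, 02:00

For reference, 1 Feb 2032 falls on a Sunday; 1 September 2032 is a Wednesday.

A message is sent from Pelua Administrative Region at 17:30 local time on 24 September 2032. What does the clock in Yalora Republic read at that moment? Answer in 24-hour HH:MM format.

1 February 2032 is a Sunday, so the first Sunday is February 1.
1 September 2032 is a Wednesday, so the first Sunday is September 5 and the second is September 12.
Daylight saving runs 1 February – 12 September; 24 September 2032 is outside that window, so Pelua Administrative Region is on standard time at UTC+05:00.
17:30 Pelua Administrative Region − 5h = 12:30 UTC.
1 February 2032 is a Sunday, so the first Friday is February 6 and the second is February 13.
1 September 2032 is a Wednesday, so the first Sunday is September 5 and the fourth is September 26.
At the standard offset (UTC+06:30), 12:30 UTC + 6h30m = 19:00 Yalora Republic standard time.
Daylight saving runs 13 February – 26 September; the standard-time date in Yalora Republic, 24 September 2032, is inside that window, so Yalora Republic is at UTC+07:30.
12:30 UTC + 7h30m = 20:00 Yalora Republic.

20:00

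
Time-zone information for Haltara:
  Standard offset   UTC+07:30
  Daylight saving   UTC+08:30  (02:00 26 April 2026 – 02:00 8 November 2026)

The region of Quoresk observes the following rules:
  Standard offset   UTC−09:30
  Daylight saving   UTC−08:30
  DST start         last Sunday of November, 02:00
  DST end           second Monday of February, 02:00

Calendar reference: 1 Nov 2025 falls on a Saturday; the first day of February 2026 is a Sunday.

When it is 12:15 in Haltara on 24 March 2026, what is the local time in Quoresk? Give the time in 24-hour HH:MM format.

Daylight saving runs 26 April – 8 November; 24 March 2026 is outside that window, so Haltara is on standard time at UTC+07:30.
12:15 Haltara − 7h30m = 04:45 UTC.
1 November 2025 is a Saturday, so Sundays fall on 2, 9, 16, 23, 30; the last is November 30.
1 February 2026 is a Sunday, so the first Monday is February 2 and the second is February 9.
At the standard offset (UTC−09:30), 04:45 UTC − 9h30m = 19:15 Quoresk standard time (rolling into the previous day, 23 March 2026).
The standard-time date in Quoresk, 23 March 2026, is outside the daylight-saving period (30 November 2025 – 9 February 2026), so Quoresk is on standard time, UTC−09:30.
04:45 UTC − 9h30m = 19:15 Quoresk (rolling into the previous day, 23 March 2026).

19:15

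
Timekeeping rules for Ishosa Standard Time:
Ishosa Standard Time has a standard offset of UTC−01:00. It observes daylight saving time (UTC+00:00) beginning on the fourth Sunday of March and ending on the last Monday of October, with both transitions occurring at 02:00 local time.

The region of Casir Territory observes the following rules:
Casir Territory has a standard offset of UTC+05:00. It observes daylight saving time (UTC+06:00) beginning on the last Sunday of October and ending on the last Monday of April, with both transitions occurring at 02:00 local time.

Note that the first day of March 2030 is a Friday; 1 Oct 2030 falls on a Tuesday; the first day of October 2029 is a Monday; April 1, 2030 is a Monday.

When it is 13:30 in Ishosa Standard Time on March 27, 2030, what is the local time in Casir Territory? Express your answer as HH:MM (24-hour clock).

19:30

1 March 2030 is a Friday, so the first Sunday is March 3 and the fourth is March 24.
1 October 2030 is a Tuesday, so Mondays fall on 7, 14, 21, 28; the last is October 28.
Daylight saving runs 24 March – 28 October; March 27, 2030 is inside that window, so Ishosa Standard Time is at UTC+00:00.
13:30 Ishosa Standard Time − 0h = 13:30 UTC.
1 October 2029 is a Monday, so Sundays fall on 7, 14, 21, 28; the last is October 28.
1 April 2030 is a Monday, so Mondays fall on 1, 8, 15, 22, 29; the last is April 29.
At the standard offset (UTC+05:00), 13:30 UTC + 5h = 18:30 Casir Territory standard time.
The standard-time date in Casir Territory, March 27, 2030, lies within the daylight-saving period (28 October 2029 – 29 April 2030), so Casir Territory is on daylight time, UTC+06:00.
13:30 UTC + 6h = 19:30 Casir Territory.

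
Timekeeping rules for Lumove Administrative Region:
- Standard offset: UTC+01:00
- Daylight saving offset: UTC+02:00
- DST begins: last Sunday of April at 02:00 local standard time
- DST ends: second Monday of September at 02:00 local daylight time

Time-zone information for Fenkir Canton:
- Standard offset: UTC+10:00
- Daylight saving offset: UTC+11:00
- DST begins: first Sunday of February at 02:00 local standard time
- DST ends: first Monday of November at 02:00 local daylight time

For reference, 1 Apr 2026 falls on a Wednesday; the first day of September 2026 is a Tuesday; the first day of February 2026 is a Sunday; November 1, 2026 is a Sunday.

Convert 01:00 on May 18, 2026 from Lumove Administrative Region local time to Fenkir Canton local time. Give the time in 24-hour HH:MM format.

10:00

1 April 2026 is a Wednesday, so Sundays fall on 5, 12, 19, 26; the last is April 26.
1 September 2026 is a Tuesday, so the first Monday is September 7 and the second is September 14.
Daylight saving runs 26 April – 14 September; May 18, 2026 is inside that window, so Lumove Administrative Region is at UTC+02:00.
01:00 Lumove Administrative Region − 2h = 23:00 UTC (rolling into the previous day, 17 May 2026).
1 February 2026 is a Sunday, so the first Sunday is February 1.
1 November 2026 is a Sunday, so the first Monday is November 2.
At the standard offset (UTC+10:00), 23:00 UTC + 10h = 09:00 Fenkir Canton standard time (rolling into the next day, 18 May 2026).
The standard-time date in Fenkir Canton, May 18, 2026, lies within the daylight-saving period (1 February – 2 November), so Fenkir Canton is on daylight time, UTC+11:00.
23:00 UTC + 11h = 10:00 Fenkir Canton (rolling into the next day, 18 May 2026).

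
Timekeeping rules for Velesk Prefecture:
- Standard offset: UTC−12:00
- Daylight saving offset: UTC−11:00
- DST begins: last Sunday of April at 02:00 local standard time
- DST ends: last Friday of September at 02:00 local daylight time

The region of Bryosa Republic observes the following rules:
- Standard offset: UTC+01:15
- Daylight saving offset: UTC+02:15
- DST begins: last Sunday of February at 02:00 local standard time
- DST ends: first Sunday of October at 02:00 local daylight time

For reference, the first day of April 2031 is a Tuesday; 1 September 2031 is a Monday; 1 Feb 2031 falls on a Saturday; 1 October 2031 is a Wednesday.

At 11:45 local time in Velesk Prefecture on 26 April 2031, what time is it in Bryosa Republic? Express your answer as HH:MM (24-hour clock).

02:00

1 April 2031 is a Tuesday, so Sundays fall on 6, 13, 20, 27; the last is April 27.
1 September 2031 is a Monday, so Fridays fall on 5, 12, 19, 26; the last is September 26.
26 April 2031 is outside the daylight-saving period (27 April – 26 September), so Velesk Prefecture is on standard time, UTC−12:00.
11:45 Velesk Prefecture + 12h = 23:45 UTC.
1 February 2031 is a Saturday, so Sundays fall on 2, 9, 16, 23; the last is February 23.
1 October 2031 is a Wednesday, so the first Sunday is October 5.
At the standard offset (UTC+01:15), 23:45 UTC + 1h15m = 01:00 Bryosa Republic standard time (rolling into the next day, 27 April 2031).
The standard-time date in Bryosa Republic, 27 April 2031, falls between 23 February and 5 October, so daylight saving is in effect and Bryosa Republic is at UTC+02:15.
23:45 UTC + 2h15m = 02:00 Bryosa Republic (rolling into the next day, 27 April 2031).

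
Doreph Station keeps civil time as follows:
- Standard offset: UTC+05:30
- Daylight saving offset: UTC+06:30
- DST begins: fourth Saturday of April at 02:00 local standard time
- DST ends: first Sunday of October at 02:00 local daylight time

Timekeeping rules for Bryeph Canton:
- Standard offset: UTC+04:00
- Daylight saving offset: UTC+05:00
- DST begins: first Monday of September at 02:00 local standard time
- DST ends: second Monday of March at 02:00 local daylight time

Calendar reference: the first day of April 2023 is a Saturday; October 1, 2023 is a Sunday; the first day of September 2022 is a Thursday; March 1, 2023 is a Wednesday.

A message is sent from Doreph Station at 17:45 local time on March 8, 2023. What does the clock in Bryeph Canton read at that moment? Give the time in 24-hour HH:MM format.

1 April 2023 is a Saturday, so the first Saturday is April 1 and the fourth is April 22.
1 October 2023 is a Sunday, so the first Sunday is October 1.
Daylight saving runs 22 April – 1 October; March 8, 2023 is outside that window, so Doreph Station is on standard time at UTC+05:30.
17:45 Doreph Station − 5h30m = 12:15 UTC.
1 September 2022 is a Thursday, so the first Monday is September 5.
1 March 2023 is a Wednesday, so the first Monday is March 6 and the second is March 13.
At the standard offset (UTC+04:00), 12:15 UTC + 4h = 16:15 Bryeph Canton standard time.
Daylight saving runs 5 September 2022 – 13 March 2023; the standard-time date in Bryeph Canton, March 8, 2023, is inside that window, so Bryeph Canton is at UTC+05:00.
12:15 UTC + 5h = 17:15 Bryeph Canton.

17:15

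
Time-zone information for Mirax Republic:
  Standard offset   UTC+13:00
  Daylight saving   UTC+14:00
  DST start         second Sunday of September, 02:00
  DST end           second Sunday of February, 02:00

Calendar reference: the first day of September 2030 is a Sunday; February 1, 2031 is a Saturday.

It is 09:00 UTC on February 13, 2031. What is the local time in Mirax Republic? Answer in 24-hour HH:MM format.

22:00

1 September 2030 is a Sunday, so the first Sunday is September 1 and the second is September 8.
1 February 2031 is a Saturday, so the first Sunday is February 2 and the second is February 9.
At the standard offset (UTC+13:00), 09:00 UTC + 13h = 22:00 Mirax Republic standard time.
The standard-time date in Mirax Republic, February 13, 2031, is outside the daylight-saving period (8 September 2030 – 9 February 2031), so Mirax Republic is on standard time, UTC+13:00.
09:00 UTC + 13h = 22:00 local.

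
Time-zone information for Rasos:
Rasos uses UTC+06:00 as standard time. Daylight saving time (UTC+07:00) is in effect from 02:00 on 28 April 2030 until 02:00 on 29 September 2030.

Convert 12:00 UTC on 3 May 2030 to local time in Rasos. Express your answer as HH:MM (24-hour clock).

At the standard offset (UTC+06:00), 12:00 UTC + 6h = 18:00 Rasos standard time.
Daylight saving runs 28 April – 29 September; the standard-time date in Rasos, 3 May 2030, is inside that window, so Rasos is at UTC+07:00.
12:00 UTC + 7h = 19:00 local.

19:00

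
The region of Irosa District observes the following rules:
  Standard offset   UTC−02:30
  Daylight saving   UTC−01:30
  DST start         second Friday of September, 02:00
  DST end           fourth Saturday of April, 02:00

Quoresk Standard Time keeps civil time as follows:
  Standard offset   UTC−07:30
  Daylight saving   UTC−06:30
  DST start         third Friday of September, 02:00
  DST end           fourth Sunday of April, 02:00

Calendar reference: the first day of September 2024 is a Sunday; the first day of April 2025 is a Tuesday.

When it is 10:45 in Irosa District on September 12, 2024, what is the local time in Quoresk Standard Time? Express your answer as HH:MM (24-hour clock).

05:45

1 September 2024 is a Sunday, so the first Friday is September 6 and the second is September 13.
1 April 2025 is a Tuesday, so the first Saturday is April 5 and the fourth is April 26.
Daylight saving runs 13 September 2024 – 26 April 2025; September 12, 2024 is outside that window, so Irosa District is on standard time at UTC−02:30.
10:45 Irosa District + 2h30m = 13:15 UTC.
1 September 2024 is a Sunday, so the first Friday is September 6 and the third is September 20.
1 April 2025 is a Tuesday, so the first Sunday is April 6 and the fourth is April 27.
At the standard offset (UTC−07:30), 13:15 UTC − 7h30m = 05:45 Quoresk Standard Time standard time.
The standard-time date in Quoresk Standard Time, September 12, 2024, does not fall between 20 September 2024 and 27 April 2025, so daylight saving is not in effect and Quoresk Standard Time is at UTC−07:30.
13:15 UTC − 7h30m = 05:45 Quoresk Standard Time.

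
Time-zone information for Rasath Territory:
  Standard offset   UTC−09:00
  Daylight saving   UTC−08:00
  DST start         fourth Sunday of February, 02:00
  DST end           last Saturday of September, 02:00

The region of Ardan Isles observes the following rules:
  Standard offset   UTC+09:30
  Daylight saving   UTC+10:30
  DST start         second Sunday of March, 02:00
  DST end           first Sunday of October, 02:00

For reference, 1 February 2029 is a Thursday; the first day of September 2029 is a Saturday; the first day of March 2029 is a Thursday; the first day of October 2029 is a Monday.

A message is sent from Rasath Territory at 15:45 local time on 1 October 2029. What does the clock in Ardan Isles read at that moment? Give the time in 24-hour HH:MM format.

1 February 2029 is a Thursday, so the first Sunday is February 4 and the fourth is February 25.
1 September 2029 is a Saturday, so Saturdays fall on 1, 8, 15, 22, 29; the last is September 29.
1 October 2029 does not fall between 25 February and 29 September, so daylight saving is not in effect and Rasath Territory is at UTC−09:00.
15:45 Rasath Territory + 9h = 00:45 UTC (rolling into the next day, 2 October 2029).
1 March 2029 is a Thursday, so the first Sunday is March 4 and the second is March 11.
1 October 2029 is a Monday, so the first Sunday is October 7.
At the standard offset (UTC+09:30), 00:45 UTC + 9h30m = 10:15 Ardan Isles standard time.
Daylight saving runs 11 March – 7 October; the standard-time date in Ardan Isles, 2 October 2029, is inside that window, so Ardan Isles is at UTC+10:30.
00:45 UTC + 10h30m = 11:15 Ardan Isles.

11:15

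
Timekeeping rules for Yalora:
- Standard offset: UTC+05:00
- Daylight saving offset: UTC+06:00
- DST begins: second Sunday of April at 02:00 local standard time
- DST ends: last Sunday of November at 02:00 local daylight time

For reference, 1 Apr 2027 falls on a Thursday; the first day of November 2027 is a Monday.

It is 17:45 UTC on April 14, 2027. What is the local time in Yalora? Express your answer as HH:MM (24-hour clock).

23:45

1 April 2027 is a Thursday, so the first Sunday is April 4 and the second is April 11.
1 November 2027 is a Monday, so Sundays fall on 7, 14, 21, 28; the last is November 28.
At the standard offset (UTC+05:00), 17:45 UTC + 5h = 22:45 Yalora standard time.
The standard-time date in Yalora, April 14, 2027, lies within the daylight-saving period (11 April – 28 November), so Yalora is on daylight time, UTC+06:00.
17:45 UTC + 6h = 23:45 local.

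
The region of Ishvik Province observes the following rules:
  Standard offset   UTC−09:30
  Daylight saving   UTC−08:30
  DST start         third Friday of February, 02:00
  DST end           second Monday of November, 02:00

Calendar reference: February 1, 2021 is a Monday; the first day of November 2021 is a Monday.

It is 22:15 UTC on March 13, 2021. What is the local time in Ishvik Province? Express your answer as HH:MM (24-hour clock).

13:45

1 February 2021 is a Monday, so the first Friday is February 5 and the third is February 19.
1 November 2021 is a Monday, so the first Monday is November 1 and the second is November 8.
At the standard offset (UTC−09:30), 22:15 UTC − 9h30m = 12:45 Ishvik Province standard time.
The standard-time date in Ishvik Province, March 13, 2021, lies within the daylight-saving period (19 February – 8 November), so Ishvik Province is on daylight time, UTC−08:30.
22:15 UTC − 8h30m = 13:45 local.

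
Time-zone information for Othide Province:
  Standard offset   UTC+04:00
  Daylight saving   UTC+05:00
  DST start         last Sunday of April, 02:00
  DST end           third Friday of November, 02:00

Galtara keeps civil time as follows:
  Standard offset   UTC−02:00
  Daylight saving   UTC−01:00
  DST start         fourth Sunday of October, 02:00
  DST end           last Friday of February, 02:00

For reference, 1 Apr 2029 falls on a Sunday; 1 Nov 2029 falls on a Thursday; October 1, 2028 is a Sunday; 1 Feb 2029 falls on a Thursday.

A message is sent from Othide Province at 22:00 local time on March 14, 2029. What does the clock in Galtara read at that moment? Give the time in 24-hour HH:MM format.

16:00

1 April 2029 is a Sunday, so Sundays fall on 1, 8, 15, 22, 29; the last is April 29.
1 November 2029 is a Thursday, so the first Friday is November 2 and the third is November 16.
Daylight saving runs 29 April – 16 November; March 14, 2029 is outside that window, so Othide Province is on standard time at UTC+04:00.
22:00 Othide Province − 4h = 18:00 UTC.
1 October 2028 is a Sunday, so the first Sunday is October 1 and the fourth is October 22.
1 February 2029 is a Thursday, so Fridays fall on 2, 9, 16, 23; the last is February 23.
At the standard offset (UTC−02:00), 18:00 UTC − 2h = 16:00 Galtara standard time.
The standard-time date in Galtara, March 14, 2029, is outside the daylight-saving period (22 October 2028 – 23 February 2029), so Galtara is on standard time, UTC−02:00.
18:00 UTC − 2h = 16:00 Galtara.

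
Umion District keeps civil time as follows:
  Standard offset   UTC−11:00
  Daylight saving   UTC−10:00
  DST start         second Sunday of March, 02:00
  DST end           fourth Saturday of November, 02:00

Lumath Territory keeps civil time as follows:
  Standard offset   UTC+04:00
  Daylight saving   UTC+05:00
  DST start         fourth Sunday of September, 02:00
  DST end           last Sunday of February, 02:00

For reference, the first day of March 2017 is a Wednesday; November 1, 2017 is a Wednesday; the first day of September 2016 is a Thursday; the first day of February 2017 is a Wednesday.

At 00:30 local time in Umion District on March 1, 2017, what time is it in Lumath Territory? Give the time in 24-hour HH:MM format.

15:30

1 March 2017 is a Wednesday, so the first Sunday is March 5 and the second is March 12.
1 November 2017 is a Wednesday, so the first Saturday is November 4 and the fourth is November 25.
March 1, 2017 does not fall between 12 March and 25 November, so daylight saving is not in effect and Umion District is at UTC−11:00.
00:30 Umion District + 11h = 11:30 UTC.
1 September 2016 is a Thursday, so the first Sunday is September 4 and the fourth is September 25.
1 February 2017 is a Wednesday, so Sundays fall on 5, 12, 19, 26; the last is February 26.
At the standard offset (UTC+04:00), 11:30 UTC + 4h = 15:30 Lumath Territory standard time.
The standard-time date in Lumath Territory, March 1, 2017, is outside the daylight-saving period (25 September 2016 – 26 February 2017), so Lumath Territory is on standard time, UTC+04:00.
11:30 UTC + 4h = 15:30 Lumath Territory.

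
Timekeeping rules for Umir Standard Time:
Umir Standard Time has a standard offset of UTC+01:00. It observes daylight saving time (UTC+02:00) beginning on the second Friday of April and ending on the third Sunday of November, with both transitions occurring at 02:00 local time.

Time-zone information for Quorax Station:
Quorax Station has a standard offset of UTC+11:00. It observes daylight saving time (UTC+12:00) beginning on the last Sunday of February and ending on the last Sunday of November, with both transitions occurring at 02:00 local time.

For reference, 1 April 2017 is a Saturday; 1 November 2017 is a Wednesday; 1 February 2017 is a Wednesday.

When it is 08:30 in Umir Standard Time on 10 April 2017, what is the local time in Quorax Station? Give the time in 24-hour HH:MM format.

1 April 2017 is a Saturday, so the first Friday is April 7 and the second is April 14.
1 November 2017 is a Wednesday, so the first Sunday is November 5 and the third is November 19.
10 April 2017 does not fall between 14 April and 19 November, so daylight saving is not in effect and Umir Standard Time is at UTC+01:00.
08:30 Umir Standard Time − 1h = 07:30 UTC.
1 February 2017 is a Wednesday, so Sundays fall on 5, 12, 19, 26; the last is February 26.
1 November 2017 is a Wednesday, so Sundays fall on 5, 12, 19, 26; the last is November 26.
At the standard offset (UTC+11:00), 07:30 UTC + 11h = 18:30 Quorax Station standard time.
The standard-time date in Quorax Station, 10 April 2017, falls between 26 February and 26 November, so daylight saving is in effect and Quorax Station is at UTC+12:00.
07:30 UTC + 12h = 19:30 Quorax Station.

19:30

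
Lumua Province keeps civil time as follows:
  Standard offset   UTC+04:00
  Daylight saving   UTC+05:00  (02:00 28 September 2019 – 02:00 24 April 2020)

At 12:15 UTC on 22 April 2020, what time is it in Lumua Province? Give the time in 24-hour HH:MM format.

17:15

At the standard offset (UTC+04:00), 12:15 UTC + 4h = 16:15 Lumua Province standard time.
Daylight saving runs 28 September 2019 – 24 April 2020; the standard-time date in Lumua Province, 22 April 2020, is inside that window, so Lumua Province is at UTC+05:00.
12:15 UTC + 5h = 17:15 local.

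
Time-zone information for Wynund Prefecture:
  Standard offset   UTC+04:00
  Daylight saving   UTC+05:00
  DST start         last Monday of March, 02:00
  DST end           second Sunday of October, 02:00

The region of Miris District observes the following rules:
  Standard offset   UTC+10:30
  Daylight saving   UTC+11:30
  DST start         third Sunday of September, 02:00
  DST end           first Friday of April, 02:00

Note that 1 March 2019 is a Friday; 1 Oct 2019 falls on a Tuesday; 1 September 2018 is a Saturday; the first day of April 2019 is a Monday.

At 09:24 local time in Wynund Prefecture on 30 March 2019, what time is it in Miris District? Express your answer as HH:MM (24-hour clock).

1 March 2019 is a Friday, so Mondays fall on 4, 11, 18, 25; the last is March 25.
1 October 2019 is a Tuesday, so the first Sunday is October 6 and the second is October 13.
30 March 2019 falls between 25 March and 13 October, so daylight saving is in effect and Wynund Prefecture is at UTC+05:00.
09:24 Wynund Prefecture − 5h = 04:24 UTC.
1 September 2018 is a Saturday, so the first Sunday is September 2 and the third is September 16.
1 April 2019 is a Monday, so the first Friday is April 5.
At the standard offset (UTC+10:30), 04:24 UTC + 10h30m = 14:54 Miris District standard time.
The standard-time date in Miris District, 30 March 2019, falls between 16 September 2018 and 5 April 2019, so daylight saving is in effect and Miris District is at UTC+11:30.
04:24 UTC + 11h30m = 15:54 Miris District.

15:54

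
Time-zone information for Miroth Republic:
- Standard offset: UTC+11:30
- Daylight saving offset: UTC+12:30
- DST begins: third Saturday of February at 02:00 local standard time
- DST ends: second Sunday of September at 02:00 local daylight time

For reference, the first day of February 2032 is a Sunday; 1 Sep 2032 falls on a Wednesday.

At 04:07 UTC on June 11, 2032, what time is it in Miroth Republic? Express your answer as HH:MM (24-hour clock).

16:37

1 February 2032 is a Sunday, so the first Saturday is February 7 and the third is February 21.
1 September 2032 is a Wednesday, so the first Sunday is September 5 and the second is September 12.
At the standard offset (UTC+11:30), 04:07 UTC + 11h30m = 15:37 Miroth Republic standard time.
The standard-time date in Miroth Republic, June 11, 2032, falls between 21 February and 12 September, so daylight saving is in effect and Miroth Republic is at UTC+12:30.
04:07 UTC + 12h30m = 16:37 local.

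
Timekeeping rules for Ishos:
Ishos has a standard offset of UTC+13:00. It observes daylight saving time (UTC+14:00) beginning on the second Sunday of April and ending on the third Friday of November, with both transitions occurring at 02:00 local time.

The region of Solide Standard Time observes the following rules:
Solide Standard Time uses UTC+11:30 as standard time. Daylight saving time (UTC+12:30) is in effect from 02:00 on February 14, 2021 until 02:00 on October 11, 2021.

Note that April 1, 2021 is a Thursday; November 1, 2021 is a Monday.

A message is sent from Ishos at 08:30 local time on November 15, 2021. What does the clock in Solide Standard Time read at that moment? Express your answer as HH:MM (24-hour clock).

06:00

1 April 2021 is a Thursday, so the first Sunday is April 4 and the second is April 11.
1 November 2021 is a Monday, so the first Friday is November 5 and the third is November 19.
Daylight saving runs 11 April – 19 November; November 15, 2021 is inside that window, so Ishos is at UTC+14:00.
08:30 Ishos − 14h = 18:30 UTC (rolling into the previous day, 14 November 2021).
At the standard offset (UTC+11:30), 18:30 UTC + 11h30m = 06:00 Solide Standard Time standard time (rolling into the next day, 15 November 2021).
The standard-time date in Solide Standard Time, November 15, 2021, does not fall between 14 February and 11 October, so daylight saving is not in effect and Solide Standard Time is at UTC+11:30.
18:30 UTC + 11h30m = 06:00 Solide Standard Time (rolling into the next day, 15 November 2021).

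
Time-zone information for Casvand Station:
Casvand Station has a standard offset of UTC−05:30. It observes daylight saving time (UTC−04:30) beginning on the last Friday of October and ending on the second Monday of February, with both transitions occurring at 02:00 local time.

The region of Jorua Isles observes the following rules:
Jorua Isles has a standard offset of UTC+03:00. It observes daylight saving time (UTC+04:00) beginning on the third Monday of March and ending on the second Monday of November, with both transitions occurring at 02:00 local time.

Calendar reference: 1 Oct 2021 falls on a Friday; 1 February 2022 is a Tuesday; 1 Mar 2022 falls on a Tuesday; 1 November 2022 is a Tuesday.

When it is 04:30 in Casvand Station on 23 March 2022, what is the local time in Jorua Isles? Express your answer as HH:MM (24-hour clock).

1 October 2021 is a Friday, so Fridays fall on 1, 8, 15, 22, 29; the last is October 29.
1 February 2022 is a Tuesday, so the first Monday is February 7 and the second is February 14.
23 March 2022 is outside the daylight-saving period (29 October 2021 – 14 February 2022), so Casvand Station is on standard time, UTC−05:30.
04:30 Casvand Station + 5h30m = 10:00 UTC.
1 March 2022 is a Tuesday, so the first Monday is March 7 and the third is March 21.
1 November 2022 is a Tuesday, so the first Monday is November 7 and the second is November 14.
At the standard offset (UTC+03:00), 10:00 UTC + 3h = 13:00 Jorua Isles standard time.
Daylight saving runs 21 March – 14 November; the standard-time date in Jorua Isles, 23 March 2022, is inside that window, so Jorua Isles is at UTC+04:00.
10:00 UTC + 4h = 14:00 Jorua Isles.

14:00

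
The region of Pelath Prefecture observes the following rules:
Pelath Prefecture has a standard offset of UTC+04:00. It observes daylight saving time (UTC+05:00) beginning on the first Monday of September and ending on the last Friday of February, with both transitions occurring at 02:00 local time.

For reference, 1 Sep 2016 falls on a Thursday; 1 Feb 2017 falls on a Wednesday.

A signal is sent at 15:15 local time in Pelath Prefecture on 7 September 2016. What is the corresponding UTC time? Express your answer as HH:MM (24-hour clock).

10:15

1 September 2016 is a Thursday, so the first Monday is September 5.
1 February 2017 is a Wednesday, so Fridays fall on 3, 10, 17, 24; the last is February 24.
Daylight saving runs 5 September 2016 – 24 February 2017; 7 September 2016 is inside that window, so Pelath Prefecture is at UTC+05:00.
15:15 local − 5h = 10:15 UTC.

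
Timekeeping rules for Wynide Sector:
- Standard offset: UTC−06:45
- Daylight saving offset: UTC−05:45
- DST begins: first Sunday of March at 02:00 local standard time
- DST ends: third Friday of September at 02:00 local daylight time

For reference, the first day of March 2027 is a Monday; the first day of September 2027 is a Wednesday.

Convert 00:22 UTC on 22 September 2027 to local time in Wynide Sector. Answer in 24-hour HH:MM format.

17:37

1 March 2027 is a Monday, so the first Sunday is March 7.
1 September 2027 is a Wednesday, so the first Friday is September 3 and the third is September 17.
At the standard offset (UTC−06:45), 00:22 UTC − 6h45m = 17:37 Wynide Sector standard time (rolling into the previous day, 21 September 2027).
The standard-time date in Wynide Sector, 21 September 2027, is outside the daylight-saving period (7 March – 17 September), so Wynide Sector is on standard time, UTC−06:45.
00:22 UTC − 6h45m = 17:37 local (rolling into the previous day, 21 September 2027).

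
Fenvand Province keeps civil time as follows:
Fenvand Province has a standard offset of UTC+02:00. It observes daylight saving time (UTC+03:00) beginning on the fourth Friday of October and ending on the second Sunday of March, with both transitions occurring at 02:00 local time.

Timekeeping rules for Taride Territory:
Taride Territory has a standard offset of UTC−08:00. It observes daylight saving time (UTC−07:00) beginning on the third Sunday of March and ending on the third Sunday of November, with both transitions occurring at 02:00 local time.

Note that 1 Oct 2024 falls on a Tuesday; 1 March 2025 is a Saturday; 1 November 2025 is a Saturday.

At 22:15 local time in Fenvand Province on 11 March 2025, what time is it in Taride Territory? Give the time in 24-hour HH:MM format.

1 October 2024 is a Tuesday, so the first Friday is October 4 and the fourth is October 25.
1 March 2025 is a Saturday, so the first Sunday is March 2 and the second is March 9.
11 March 2025 is outside the daylight-saving period (25 October 2024 – 9 March 2025), so Fenvand Province is on standard time, UTC+02:00.
22:15 Fenvand Province − 2h = 20:15 UTC.
1 March 2025 is a Saturday, so the first Sunday is March 2 and the third is March 16.
1 November 2025 is a Saturday, so the first Sunday is November 2 and the third is November 16.
At the standard offset (UTC−08:00), 20:15 UTC − 8h = 12:15 Taride Territory standard time.
The standard-time date in Taride Territory, 11 March 2025, does not fall between 16 March and 16 November, so daylight saving is not in effect and Taride Territory is at UTC−08:00.
20:15 UTC − 8h = 12:15 Taride Territory.

12:15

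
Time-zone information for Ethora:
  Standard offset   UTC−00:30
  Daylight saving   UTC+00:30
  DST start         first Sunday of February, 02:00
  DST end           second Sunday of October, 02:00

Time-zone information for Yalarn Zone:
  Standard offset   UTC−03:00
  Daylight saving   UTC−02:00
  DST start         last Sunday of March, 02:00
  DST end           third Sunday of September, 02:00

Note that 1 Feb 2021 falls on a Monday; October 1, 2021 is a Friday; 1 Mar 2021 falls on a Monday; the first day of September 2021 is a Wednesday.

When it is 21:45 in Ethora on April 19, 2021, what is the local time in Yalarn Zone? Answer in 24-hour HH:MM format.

1 February 2021 is a Monday, so the first Sunday is February 7.
1 October 2021 is a Friday, so the first Sunday is October 3 and the second is October 10.
April 19, 2021 lies within the daylight-saving period (7 February – 10 October), so Ethora is on daylight time, UTC+00:30.
21:45 Ethora − 0h30m = 21:15 UTC.
1 March 2021 is a Monday, so Sundays fall on 7, 14, 21, 28; the last is March 28.
1 September 2021 is a Wednesday, so the first Sunday is September 5 and the third is September 19.
At the standard offset (UTC−03:00), 21:15 UTC − 3h = 18:15 Yalarn Zone standard time.
Daylight saving runs 28 March – 19 September; the standard-time date in Yalarn Zone, April 19, 2021, is inside that window, so Yalarn Zone is at UTC−02:00.
21:15 UTC − 2h = 19:15 Yalarn Zone.

19:15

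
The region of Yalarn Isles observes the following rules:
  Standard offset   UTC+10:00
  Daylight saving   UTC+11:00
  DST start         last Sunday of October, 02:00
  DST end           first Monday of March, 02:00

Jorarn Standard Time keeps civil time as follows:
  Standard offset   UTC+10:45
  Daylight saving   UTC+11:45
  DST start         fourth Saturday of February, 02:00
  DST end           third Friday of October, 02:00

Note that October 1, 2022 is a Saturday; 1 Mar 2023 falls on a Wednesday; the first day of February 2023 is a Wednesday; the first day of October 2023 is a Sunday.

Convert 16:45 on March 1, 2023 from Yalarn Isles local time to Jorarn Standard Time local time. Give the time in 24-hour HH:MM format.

17:30

1 October 2022 is a Saturday, so Sundays fall on 2, 9, 16, 23, 30; the last is October 30.
1 March 2023 is a Wednesday, so the first Monday is March 6.
Daylight saving runs 30 October 2022 – 6 March 2023; March 1, 2023 is inside that window, so Yalarn Isles is at UTC+11:00.
16:45 Yalarn Isles − 11h = 05:45 UTC.
1 February 2023 is a Wednesday, so the first Saturday is February 4 and the fourth is February 25.
1 October 2023 is a Sunday, so the first Friday is October 6 and the third is October 20.
At the standard offset (UTC+10:45), 05:45 UTC + 10h45m = 16:30 Jorarn Standard Time standard time.
The standard-time date in Jorarn Standard Time, March 1, 2023, falls between 25 February and 20 October, so daylight saving is in effect and Jorarn Standard Time is at UTC+11:45.
05:45 UTC + 11h45m = 17:30 Jorarn Standard Time.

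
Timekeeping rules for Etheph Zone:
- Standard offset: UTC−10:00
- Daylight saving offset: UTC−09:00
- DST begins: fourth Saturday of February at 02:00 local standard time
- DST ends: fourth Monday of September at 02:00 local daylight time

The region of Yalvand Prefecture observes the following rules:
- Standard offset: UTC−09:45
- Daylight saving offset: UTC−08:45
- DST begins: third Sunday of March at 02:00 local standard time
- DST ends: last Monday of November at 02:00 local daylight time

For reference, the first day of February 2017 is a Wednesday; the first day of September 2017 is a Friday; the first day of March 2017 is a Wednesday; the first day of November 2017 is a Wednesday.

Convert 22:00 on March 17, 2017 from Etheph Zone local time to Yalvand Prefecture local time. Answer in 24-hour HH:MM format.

1 February 2017 is a Wednesday, so the first Saturday is February 4 and the fourth is February 25.
1 September 2017 is a Friday, so the first Monday is September 4 and the fourth is September 25.
Daylight saving runs 25 February – 25 September; March 17, 2017 is inside that window, so Etheph Zone is at UTC−09:00.
22:00 Etheph Zone + 9h = 07:00 UTC (rolling into the next day, 18 March 2017).
1 March 2017 is a Wednesday, so the first Sunday is March 5 and the third is March 19.
1 November 2017 is a Wednesday, so Mondays fall on 6, 13, 20, 27; the last is November 27.
At the standard offset (UTC−09:45), 07:00 UTC − 9h45m = 21:15 Yalvand Prefecture standard time (rolling into the previous day, 17 March 2017).
The standard-time date in Yalvand Prefecture, March 17, 2017, does not fall between 19 March and 27 November, so daylight saving is not in effect and Yalvand Prefecture is at UTC−09:45.
07:00 UTC − 9h45m = 21:15 Yalvand Prefecture (rolling into the previous day, 17 March 2017).

21:15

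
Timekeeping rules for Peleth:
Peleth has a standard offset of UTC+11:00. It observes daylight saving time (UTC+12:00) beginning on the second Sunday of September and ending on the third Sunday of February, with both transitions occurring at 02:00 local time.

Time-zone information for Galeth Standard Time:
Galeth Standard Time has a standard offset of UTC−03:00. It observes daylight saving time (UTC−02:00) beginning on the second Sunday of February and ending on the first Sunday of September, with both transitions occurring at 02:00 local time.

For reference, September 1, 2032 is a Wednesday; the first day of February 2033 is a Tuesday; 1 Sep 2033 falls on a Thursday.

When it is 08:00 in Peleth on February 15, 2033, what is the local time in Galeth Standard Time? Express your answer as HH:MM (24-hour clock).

1 September 2032 is a Wednesday, so the first Sunday is September 5 and the second is September 12.
1 February 2033 is a Tuesday, so the first Sunday is February 6 and the third is February 20.
February 15, 2033 falls between 12 September 2032 and 20 February 2033, so daylight saving is in effect and Peleth is at UTC+12:00.
08:00 Peleth − 12h = 20:00 UTC (rolling into the previous day, 14 February 2033).
1 February 2033 is a Tuesday, so the first Sunday is February 6 and the second is February 13.
1 September 2033 is a Thursday, so the first Sunday is September 4.
At the standard offset (UTC−03:00), 20:00 UTC − 3h = 17:00 Galeth Standard Time standard time.
The standard-time date in Galeth Standard Time, February 14, 2033, falls between 13 February and 4 September, so daylight saving is in effect and Galeth Standard Time is at UTC−02:00.
20:00 UTC − 2h = 18:00 Galeth Standard Time.

18:00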